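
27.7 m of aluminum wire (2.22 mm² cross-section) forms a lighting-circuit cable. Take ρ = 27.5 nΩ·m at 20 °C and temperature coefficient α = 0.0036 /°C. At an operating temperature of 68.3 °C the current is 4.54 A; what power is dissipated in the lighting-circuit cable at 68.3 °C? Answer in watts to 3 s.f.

ρ = 27.5 nΩ·m = 2.75×10^-8 Ω·m
A = 2.22 mm² = 2.220e-06 m²
R₍20₎ = ρL/A = (2.75×10^-8)(27.7)/(2.220e-06) = 0.3431 Ω
R₍68.3₎ = R₍20₎(1 + αΔT) = 0.3431 × (1 + 0.0036×48.3) = 0.4028 Ω
P = I²R = (4.54)² × 0.4028 = 8.30 W

8.30 W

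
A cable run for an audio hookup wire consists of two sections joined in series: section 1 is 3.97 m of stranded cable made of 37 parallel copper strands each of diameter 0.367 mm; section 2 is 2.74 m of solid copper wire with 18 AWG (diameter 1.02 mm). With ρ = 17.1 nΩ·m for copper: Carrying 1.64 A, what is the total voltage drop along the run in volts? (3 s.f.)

0.122 V

ρ = 17.1 nΩ·m = 1.71×10^-8 Ω·m
Section 1: A_strand = π(1.8350e-04)² = 1.058e-07 m²; R₁ = ρL/(N·A_s) = (1.71×10^-8)(3.97)/(37×1.058e-07) = 0.01734 Ω
Section 2: A = π(1.02/2 mm)² = π(5.1000e-04 m)² = 8.171e-07 m²
R₂ = (1.71×10^-8)(2.74)/(8.171e-07) = 0.05734 Ω
R = R₁ + R₂ = 0.07468 Ω
V = IR = 1.64 × 0.07468 = 0.122 V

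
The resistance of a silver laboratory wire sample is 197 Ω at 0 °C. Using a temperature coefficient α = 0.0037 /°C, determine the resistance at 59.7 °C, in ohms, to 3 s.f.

241 Ω

ΔT = 59.7 − 0 = 59.7 °C
R = R₀(1 + αΔT) = 197 × (1 + 0.0037×59.7) = 197 × 1.221 = 241 Ω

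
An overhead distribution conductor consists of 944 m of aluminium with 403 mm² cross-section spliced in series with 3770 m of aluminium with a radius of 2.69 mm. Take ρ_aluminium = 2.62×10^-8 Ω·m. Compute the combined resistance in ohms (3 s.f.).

4.41 Ω

Segment 1: A = 403 mm² = 4.030e-04 m²
R₁ = ρL/A = (2.62×10^-8)(944)/(4.030e-04) = 0.06137 Ω
Segment 2: A = πr² = π(2.6900e-03 m)² = 2.273e-05 m²
R₂ = (2.62×10^-8)(3770)/(2.273e-05) = 4.345 Ω
R = R₁ + R₂ = 4.41 Ω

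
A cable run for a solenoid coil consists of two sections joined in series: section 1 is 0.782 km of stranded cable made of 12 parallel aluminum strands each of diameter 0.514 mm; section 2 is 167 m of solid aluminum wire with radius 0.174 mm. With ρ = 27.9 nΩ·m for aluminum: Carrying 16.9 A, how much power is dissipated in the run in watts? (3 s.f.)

16500 W

ρ = 27.9 nΩ·m = 2.79×10^-8 Ω·m
Section 1: A_strand = π(2.5700e-04)² = 2.075e-07 m²; R₁ = ρL/(N·A_s) = (2.79×10^-8)(782)/(12×2.075e-07) = 8.762 Ω
Section 2: A = πr² = π(1.7400e-04 m)² = 9.511e-08 m²
R₂ = (2.79×10^-8)(167)/(9.511e-08) = 48.99 Ω
R = R₁ + R₂ = 57.75 Ω
P = I²R = (16.9)² × 57.75 = 16500 W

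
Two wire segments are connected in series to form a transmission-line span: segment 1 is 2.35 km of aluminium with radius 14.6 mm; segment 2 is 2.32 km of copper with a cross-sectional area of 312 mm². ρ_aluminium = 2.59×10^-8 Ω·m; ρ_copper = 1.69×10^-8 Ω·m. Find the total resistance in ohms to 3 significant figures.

Segment 1: A = πr² = π(1.4600e-02 m)² = 6.697e-04 m²
R₁ = ρL/A = (2.59×10^-8)(2350)/(6.697e-04) = 0.09089 Ω
Segment 2: A = 312 mm² = 3.120e-04 m²
R₂ = (1.69×10^-8)(2320)/(3.120e-04) = 0.1257 Ω
R = R₁ + R₂ = 0.217 Ω

0.217 Ω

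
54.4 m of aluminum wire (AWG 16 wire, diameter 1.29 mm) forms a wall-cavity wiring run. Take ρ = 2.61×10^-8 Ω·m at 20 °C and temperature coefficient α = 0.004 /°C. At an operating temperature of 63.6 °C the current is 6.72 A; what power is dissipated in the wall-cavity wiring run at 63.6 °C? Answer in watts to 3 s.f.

57.6 W

A = π(1.29/2 mm)² = π(6.4500e-04 m)² = 1.307e-06 m²
R₍20₎ = ρL/A = (2.61×10^-8)(54.4)/(1.307e-06) = 1.086 Ω
R₍63.6₎ = R₍20₎(1 + αΔT) = 1.086 × (1 + 0.004×43.6) = 1.276 Ω
P = I²R = (6.72)² × 1.276 = 57.6 W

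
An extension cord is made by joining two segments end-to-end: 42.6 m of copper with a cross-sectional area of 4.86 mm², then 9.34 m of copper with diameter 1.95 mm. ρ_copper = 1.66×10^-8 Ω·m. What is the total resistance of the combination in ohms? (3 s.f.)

0.197 Ω

Segment 1: A = 4.86 mm² = 4.860e-06 m²
R₁ = ρL/A = (1.66×10^-8)(42.6)/(4.860e-06) = 0.1455 Ω
Segment 2: A = π(d/2)² = π(9.7500e-04 m)² = 2.986e-06 m²
R₂ = (1.66×10^-8)(9.34)/(2.986e-06) = 0.05192 Ω
R = R₁ + R₂ = 0.197 Ω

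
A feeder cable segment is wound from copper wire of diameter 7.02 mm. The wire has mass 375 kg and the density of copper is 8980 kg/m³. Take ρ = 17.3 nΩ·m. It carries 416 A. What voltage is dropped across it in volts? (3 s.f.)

ρ = 17.3 nΩ·m = 1.73×10^-8 Ω·m
A = π(d/2)² = π(3.5100e-03 m)² = 3.8705e-05 m²
L = m/(density·A) = 375/(8980×3.8705e-05) = 1079 m
R = ρL/A = (1.73×10^-8)(1079)/(3.8705e-05) = 0.4823 Ω
V = IR = 416 × 0.4823 = 201 V

201 V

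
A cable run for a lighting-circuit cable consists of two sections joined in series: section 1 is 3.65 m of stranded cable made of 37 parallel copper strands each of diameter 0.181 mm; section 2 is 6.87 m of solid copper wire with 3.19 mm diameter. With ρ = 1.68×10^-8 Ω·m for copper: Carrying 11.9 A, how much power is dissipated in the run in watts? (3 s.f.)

Section 1: A_strand = π(9.0500e-05)² = 2.573e-08 m²; R₁ = ρL/(N·A_s) = (1.68×10^-8)(3.65)/(37×2.573e-08) = 0.06441 Ω
Section 2: A = π(d/2)² = π(1.5950e-03 m)² = 7.992e-06 m²
R₂ = (1.68×10^-8)(6.87)/(7.992e-06) = 0.01444 Ω
R = R₁ + R₂ = 0.07885 Ω
P = I²R = (11.9)² × 0.07885 = 11.2 W

11.2 W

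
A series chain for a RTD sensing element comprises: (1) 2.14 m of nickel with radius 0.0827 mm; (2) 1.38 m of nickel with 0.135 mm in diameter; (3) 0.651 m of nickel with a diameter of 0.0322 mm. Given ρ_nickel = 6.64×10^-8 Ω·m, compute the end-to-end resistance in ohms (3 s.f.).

66.1 Ω

Seg 1: A = πr² = π(8.2700e-05 m)² = 2.149e-08 m²
R_1 = (6.64×10^-8)(2.14)/(2.149e-08) = 6.613 Ω
Seg 2: A = π(d/2)² = π(6.7500e-05 m)² = 1.431e-08 m²
R_2 = (6.64×10^-8)(1.38)/(1.431e-08) = 6.402 Ω
Seg 3: A = π(d/2)² = π(1.6100e-05 m)² = 8.143e-10 m²
R_3 = (6.64×10^-8)(0.651)/(8.143e-10) = 53.08 Ω
R_total = R_1 + R_2 + R_3 = 66.1 Ω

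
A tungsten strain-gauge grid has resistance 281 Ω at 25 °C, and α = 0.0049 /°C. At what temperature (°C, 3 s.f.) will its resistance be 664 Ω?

303 °C

R = R₀(1 + α(T − T₀)) ⇒ T = T₀ + (R/R₀ − 1)/α
T = 25 + (664/281 − 1)/0.0049 = 25 + (1.363)/0.0049 = 303 °C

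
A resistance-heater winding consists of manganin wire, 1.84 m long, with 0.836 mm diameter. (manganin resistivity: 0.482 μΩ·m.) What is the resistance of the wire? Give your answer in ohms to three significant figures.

1.62 Ω

ρ = 0.482 μΩ·m = 4.82×10^-7 Ω·m
A = π(d/2)² = π(4.1800e-04 m)² = 5.489e-07 m²
R = ρL/A = (4.82×10^-7)(1.84 m)/(5.489e-07 m²) = 1.62 Ω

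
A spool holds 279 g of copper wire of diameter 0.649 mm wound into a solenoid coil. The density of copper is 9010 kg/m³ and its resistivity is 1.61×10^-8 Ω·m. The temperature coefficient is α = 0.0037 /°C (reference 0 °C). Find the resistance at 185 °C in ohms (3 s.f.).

A = π(d/2)² = π(3.2450e-04 m)² = 3.3081e-07 m²
L = m/(density·A) = 0.279/(9010×3.3081e-07) = 93.61 m
R = ρL/A = (1.61×10^-8)(93.61)/(3.3081e-07) = 4.556 Ω
R(185 °C) = 4.556 × (1 + 0.0037×185) = 7.67 Ω

7.67 Ω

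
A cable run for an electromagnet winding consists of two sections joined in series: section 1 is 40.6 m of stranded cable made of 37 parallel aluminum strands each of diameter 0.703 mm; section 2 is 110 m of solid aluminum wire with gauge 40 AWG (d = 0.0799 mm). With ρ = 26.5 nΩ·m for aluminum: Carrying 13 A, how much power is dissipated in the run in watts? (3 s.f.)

98300 W

ρ = 26.5 nΩ·m = 2.65×10^-8 Ω·m
Section 1: A_strand = π(3.5150e-04)² = 3.882e-07 m²; R₁ = ρL/(N·A_s) = (2.65×10^-8)(40.6)/(37×3.882e-07) = 0.07492 Ω
Section 2: A = π(0.0799/2 mm)² = π(3.9950e-05 m)² = 5.014e-09 m²
R₂ = (2.65×10^-8)(110)/(5.014e-09) = 581.4 Ω
R = R₁ + R₂ = 581.4 Ω
P = I²R = (13)² × 581.4 = 98300 W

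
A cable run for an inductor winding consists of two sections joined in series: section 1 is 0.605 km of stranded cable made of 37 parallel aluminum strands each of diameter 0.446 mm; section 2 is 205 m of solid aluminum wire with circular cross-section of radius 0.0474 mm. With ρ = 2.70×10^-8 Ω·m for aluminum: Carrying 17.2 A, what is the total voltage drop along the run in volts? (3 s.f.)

13500 V

Section 1: A_strand = π(2.2300e-04)² = 1.562e-07 m²; R₁ = ρL/(N·A_s) = (2.70×10^-8)(605)/(37×1.562e-07) = 2.826 Ω
Section 2: A = πr² = π(4.7400e-05 m)² = 7.058e-09 m²
R₂ = (2.70×10^-8)(205)/(7.058e-09) = 784.2 Ω
R = R₁ + R₂ = 787 Ω
V = IR = 17.2 × 787 = 13500 V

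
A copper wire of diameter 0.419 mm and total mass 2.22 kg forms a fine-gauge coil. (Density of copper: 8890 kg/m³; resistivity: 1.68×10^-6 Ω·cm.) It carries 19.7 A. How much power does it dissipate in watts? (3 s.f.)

85600 W

ρ = 1.68×10^-6 Ω·cm = 1.68×10^-8 Ω·m
A = π(d/2)² = π(2.0950e-04 m)² = 1.3789e-07 m²
L = m/(density·A) = 2.22/(8890×1.3789e-07) = 1811 m
R = ρL/A = (1.68×10^-8)(1811)/(1.3789e-07) = 220.7 Ω
P = I²R = (19.7)² × 220.7 = 85600 W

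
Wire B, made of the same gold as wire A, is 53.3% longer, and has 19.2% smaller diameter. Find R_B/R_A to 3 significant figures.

2.35

R ∝ L/d², so R_B/R_A = (1 + 53.3/100) × (1 − 19.2/100)⁻²
= 1.533 × 1.532 = 2.35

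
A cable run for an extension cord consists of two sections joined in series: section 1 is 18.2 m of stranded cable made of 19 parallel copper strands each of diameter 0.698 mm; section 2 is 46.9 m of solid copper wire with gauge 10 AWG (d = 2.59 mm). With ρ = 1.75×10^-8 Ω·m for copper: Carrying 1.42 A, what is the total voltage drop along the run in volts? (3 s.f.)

Section 1: A_strand = π(3.4900e-04)² = 3.826e-07 m²; R₁ = ρL/(N·A_s) = (1.75×10^-8)(18.2)/(19×3.826e-07) = 0.04381 Ω
Section 2: A = π(2.59/2 mm)² = π(1.2950e-03 m)² = 5.269e-06 m²
R₂ = (1.75×10^-8)(46.9)/(5.269e-06) = 0.1558 Ω
R = R₁ + R₂ = 0.1996 Ω
V = IR = 1.42 × 0.1996 = 0.283 V

0.283 V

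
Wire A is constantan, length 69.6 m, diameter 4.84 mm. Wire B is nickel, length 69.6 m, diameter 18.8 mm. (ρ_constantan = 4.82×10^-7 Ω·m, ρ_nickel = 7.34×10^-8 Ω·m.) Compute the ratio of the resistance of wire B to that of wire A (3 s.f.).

0.0101

R ∝ ρL/d², so R_B/R_A = (ρ_B/ρ_A) × (d_A/d_B)²
= (7.34×10^-8/4.82×10^-7) × (4.84/18.8)² = 0.0101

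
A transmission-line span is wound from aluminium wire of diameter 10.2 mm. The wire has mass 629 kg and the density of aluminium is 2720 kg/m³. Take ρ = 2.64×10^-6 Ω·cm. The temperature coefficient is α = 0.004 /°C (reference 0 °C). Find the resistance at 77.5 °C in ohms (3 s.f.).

ρ = 2.64×10^-6 Ω·cm = 2.64×10^-8 Ω·m
A = π(d/2)² = π(5.1000e-03 m)² = 8.1713e-05 m²
L = m/(density·A) = 629/(2720×8.1713e-05) = 2830 m
R = ρL/A = (2.64×10^-8)(2830)/(8.1713e-05) = 0.9143 Ω
R(77.5 °C) = 0.9143 × (1 + 0.004×77.5) = 1.20 Ω

1.20 Ω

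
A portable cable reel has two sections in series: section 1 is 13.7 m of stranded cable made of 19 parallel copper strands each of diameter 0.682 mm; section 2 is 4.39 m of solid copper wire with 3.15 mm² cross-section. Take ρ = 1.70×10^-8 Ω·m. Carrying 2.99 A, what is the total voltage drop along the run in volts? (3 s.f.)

Section 1: A_strand = π(3.4100e-04)² = 3.653e-07 m²; R₁ = ρL/(N·A_s) = (1.70×10^-8)(13.7)/(19×3.653e-07) = 0.03356 Ω
Section 2: A = 3.15 mm² = 3.150e-06 m²
R₂ = (1.70×10^-8)(4.39)/(3.150e-06) = 0.02369 Ω
R = R₁ + R₂ = 0.05725 Ω
V = IR = 2.99 × 0.05725 = 0.171 V

0.171 V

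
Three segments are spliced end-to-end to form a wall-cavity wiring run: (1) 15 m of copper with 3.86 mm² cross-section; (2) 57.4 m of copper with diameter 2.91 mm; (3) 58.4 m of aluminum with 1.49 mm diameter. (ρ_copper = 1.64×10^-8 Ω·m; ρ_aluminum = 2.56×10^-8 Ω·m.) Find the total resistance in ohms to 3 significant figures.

Seg 1: A = 3.86 mm² = 3.860e-06 m²
R_1 = (1.64×10^-8)(15)/(3.860e-06) = 0.06373 Ω
Seg 2: A = π(d/2)² = π(1.4550e-03 m)² = 6.651e-06 m²
R_2 = (1.64×10^-8)(57.4)/(6.651e-06) = 0.1415 Ω
Seg 3: A = π(d/2)² = π(7.4500e-04 m)² = 1.744e-06 m²
R_3 = (2.56×10^-8)(58.4)/(1.744e-06) = 0.8574 Ω
R_total = R_1 + R_2 + R_3 = 1.06 Ω

1.06 Ω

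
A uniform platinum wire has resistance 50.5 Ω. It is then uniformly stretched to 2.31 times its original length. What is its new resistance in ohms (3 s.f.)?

269 Ω

Volume constant ⇒ A' = A/k with k = 2.31. R' = ρ(kL)/(A/k) = k²R.
R' = 5.336 × 50.5 = 269 Ω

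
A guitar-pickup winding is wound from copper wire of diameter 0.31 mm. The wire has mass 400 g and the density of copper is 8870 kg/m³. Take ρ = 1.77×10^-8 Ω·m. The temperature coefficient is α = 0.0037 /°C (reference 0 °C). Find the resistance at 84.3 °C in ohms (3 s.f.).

A = π(d/2)² = π(1.5500e-04 m)² = 7.5477e-08 m²
L = m/(density·A) = 0.4/(8870×7.5477e-08) = 597.5 m
R = ρL/A = (1.77×10^-8)(597.5)/(7.5477e-08) = 140.1 Ω
R(84.3 °C) = 140.1 × (1 + 0.0037×84.3) = 184 Ω

184 Ω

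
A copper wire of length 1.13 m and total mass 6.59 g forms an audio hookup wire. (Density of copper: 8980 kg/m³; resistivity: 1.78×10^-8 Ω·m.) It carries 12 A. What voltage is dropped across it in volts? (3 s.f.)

A = m/(density·L) = 0.00659/(8980×1.13) = 6.4943e-07 m²
R = ρL/A = (1.78×10^-8)(1.13)/(6.4943e-07) = 0.03097 Ω
V = IR = 12 × 0.03097 = 0.372 V

0.372 V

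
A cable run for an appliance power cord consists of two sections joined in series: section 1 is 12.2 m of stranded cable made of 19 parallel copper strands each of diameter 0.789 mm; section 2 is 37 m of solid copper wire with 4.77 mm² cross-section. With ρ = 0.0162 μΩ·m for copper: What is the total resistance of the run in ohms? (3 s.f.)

0.147 Ω

ρ = 0.0162 μΩ·m = 1.62×10^-8 Ω·m
Section 1: A_strand = π(3.9450e-04)² = 4.889e-07 m²; R₁ = ρL/(N·A_s) = (1.62×10^-8)(12.2)/(19×4.889e-07) = 0.02128 Ω
Section 2: A = 4.77 mm² = 4.770e-06 m²
R₂ = (1.62×10^-8)(37)/(4.770e-06) = 0.1257 Ω
R = R₁ + R₂ = 0.147 Ω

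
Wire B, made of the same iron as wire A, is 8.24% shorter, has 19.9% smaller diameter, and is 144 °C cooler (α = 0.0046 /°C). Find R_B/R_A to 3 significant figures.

R ∝ ρL/d² with ρ ∝ (1+αΔT), so R_B/R_A = (1 − 8.24/100) × (1 − 19.9/100)⁻² × (1 − 0.0046×144)
= 0.9176 × 1.559 × 0.3376 = 0.483

0.483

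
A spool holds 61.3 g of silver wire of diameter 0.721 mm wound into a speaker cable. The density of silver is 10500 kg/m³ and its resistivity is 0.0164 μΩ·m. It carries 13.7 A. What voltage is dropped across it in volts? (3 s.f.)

7.87 V

ρ = 0.0164 μΩ·m = 1.64×10^-8 Ω·m
A = π(d/2)² = π(3.6050e-04 m)² = 4.0828e-07 m²
L = m/(density·A) = 0.0613/(10500×4.0828e-07) = 14.3 m
R = ρL/A = (1.64×10^-8)(14.3)/(4.0828e-07) = 0.5744 Ω
V = IR = 13.7 × 0.5744 = 7.87 V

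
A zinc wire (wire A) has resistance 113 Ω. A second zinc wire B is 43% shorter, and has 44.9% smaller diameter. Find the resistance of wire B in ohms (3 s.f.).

212 Ω

R ∝ L/d², so R_B/R_A = (1 − 43/100) × (1 − 44.9/100)⁻²
= 0.57 × 3.294 = 1.877
R_B = 1.877 × 113 = 212 Ω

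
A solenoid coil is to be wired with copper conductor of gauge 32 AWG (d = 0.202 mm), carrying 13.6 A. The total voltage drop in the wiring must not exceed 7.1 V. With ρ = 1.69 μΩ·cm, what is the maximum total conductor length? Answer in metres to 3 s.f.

0.990 m

ρ = 1.69 μΩ·cm = 1.69×10^-8 Ω·m
A = π(0.202/2 mm)² = π(1.0100e-04 m)² = 3.205e-08 m²
L_max = V_max·A/(1·ρI) = (7.1)(3.205e-08)/(1.69×10^-8×13.6) = 0.990 m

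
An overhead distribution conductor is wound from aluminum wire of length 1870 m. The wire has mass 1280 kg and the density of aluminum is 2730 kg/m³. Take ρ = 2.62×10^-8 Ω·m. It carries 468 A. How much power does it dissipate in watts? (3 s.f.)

A = m/(density·L) = 1280/(2730×1870) = 2.5073e-04 m²
R = ρL/A = (2.62×10^-8)(1870)/(2.5073e-04) = 0.1954 Ω
P = I²R = (468)² × 0.1954 = 42800 W

42800 W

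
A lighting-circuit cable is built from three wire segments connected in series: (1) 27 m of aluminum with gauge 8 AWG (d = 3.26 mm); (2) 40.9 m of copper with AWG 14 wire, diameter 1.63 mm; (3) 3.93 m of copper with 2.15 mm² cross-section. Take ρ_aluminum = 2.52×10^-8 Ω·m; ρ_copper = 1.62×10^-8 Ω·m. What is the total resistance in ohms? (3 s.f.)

0.429 Ω

Seg 1: A = π(3.26/2 mm)² = π(1.6300e-03 m)² = 8.347e-06 m²
R_1 = (2.52×10^-8)(27)/(8.347e-06) = 0.08152 Ω
Seg 2: A = π(1.63/2 mm)² = π(8.1500e-04 m)² = 2.087e-06 m²
R_2 = (1.62×10^-8)(40.9)/(2.087e-06) = 0.3175 Ω
Seg 3: A = 2.15 mm² = 2.150e-06 m²
R_3 = (1.62×10^-8)(3.93)/(2.150e-06) = 0.02961 Ω
R_total = R_1 + R_2 + R_3 = 0.429 Ω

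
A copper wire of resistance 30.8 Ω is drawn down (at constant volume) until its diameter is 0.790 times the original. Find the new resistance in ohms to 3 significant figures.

Volume constant ⇒ L' = L/r² with r = 0.79. R' = ρL'/A' = ρ(L/r²)/(πr²d₀²/4) = R/r⁴.
R' = 2.567 × 30.8 = 79.1 Ω

79.1 Ω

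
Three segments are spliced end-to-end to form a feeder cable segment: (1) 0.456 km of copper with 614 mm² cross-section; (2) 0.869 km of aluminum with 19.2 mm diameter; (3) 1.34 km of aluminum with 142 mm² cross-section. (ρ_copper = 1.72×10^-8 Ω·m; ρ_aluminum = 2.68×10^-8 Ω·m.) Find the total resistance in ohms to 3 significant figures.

0.346 Ω

Seg 1: A = 614 mm² = 6.140e-04 m²
R_1 = (1.72×10^-8)(456)/(6.140e-04) = 0.01277 Ω
Seg 2: A = π(d/2)² = π(9.6000e-03 m)² = 2.895e-04 m²
R_2 = (2.68×10^-8)(869)/(2.895e-04) = 0.08044 Ω
Seg 3: A = 142 mm² = 1.420e-04 m²
R_3 = (2.68×10^-8)(1340)/(1.420e-04) = 0.2529 Ω
R_total = R_1 + R_2 + R_3 = 0.346 Ω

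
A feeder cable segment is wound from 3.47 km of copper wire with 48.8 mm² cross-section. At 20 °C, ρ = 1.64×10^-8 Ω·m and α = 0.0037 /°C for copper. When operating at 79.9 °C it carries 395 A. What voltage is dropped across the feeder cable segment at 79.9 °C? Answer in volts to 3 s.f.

563 V

A = 48.8 mm² = 4.880e-05 m²
R₍20₎ = ρL/A = (1.64×10^-8)(3470)/(4.880e-05) = 1.166 Ω
R₍79.9₎ = R₍20₎(1 + αΔT) = 1.166 × (1 + 0.0037×59.9) = 1.425 Ω
V = IR = 395 × 1.425 = 563 V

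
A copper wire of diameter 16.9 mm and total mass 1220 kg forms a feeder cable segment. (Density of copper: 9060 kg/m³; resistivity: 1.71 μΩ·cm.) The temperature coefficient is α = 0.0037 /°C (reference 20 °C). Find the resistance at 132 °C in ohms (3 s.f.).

ρ = 1.71 μΩ·cm = 1.71×10^-8 Ω·m
A = π(d/2)² = π(8.4500e-03 m)² = 2.2432e-04 m²
L = m/(density·A) = 1220/(9060×2.2432e-04) = 600.3 m
R = ρL/A = (1.71×10^-8)(600.3)/(2.2432e-04) = 0.04576 Ω
R(132 °C) = 0.04576 × (1 + 0.0037×112) = 0.0647 Ω

0.0647 Ω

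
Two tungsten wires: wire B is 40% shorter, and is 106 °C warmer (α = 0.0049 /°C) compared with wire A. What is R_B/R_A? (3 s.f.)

R ∝ ρL/d² with ρ ∝ (1+αΔT), so R_B/R_A = (1 − 40/100) × (1 + 0.0049×106)
= 0.6 × 1.519 = 0.912

0.912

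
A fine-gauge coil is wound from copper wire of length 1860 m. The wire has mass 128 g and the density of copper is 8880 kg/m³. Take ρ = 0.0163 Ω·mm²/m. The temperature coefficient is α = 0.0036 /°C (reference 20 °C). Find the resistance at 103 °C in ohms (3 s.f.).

ρ = 0.0163 Ω·mm²/m = 1.63×10^-8 Ω·m
A = m/(density·L) = 0.128/(8880×1860) = 7.7497e-09 m²
R = ρL/A = (1.63×10^-8)(1860)/(7.7497e-09) = 3912 Ω
R(103 °C) = 3912 × (1 + 0.0036×83) = 5080 Ω

5080 Ω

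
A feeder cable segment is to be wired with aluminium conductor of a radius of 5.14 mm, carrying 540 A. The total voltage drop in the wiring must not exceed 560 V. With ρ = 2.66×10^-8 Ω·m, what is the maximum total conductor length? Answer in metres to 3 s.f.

A = πr² = π(5.1400e-03 m)² = 8.300e-05 m²
L_max = V_max·A/(1·ρI) = (560)(8.300e-05)/(2.66×10^-8×540) = 3240 m

3240 m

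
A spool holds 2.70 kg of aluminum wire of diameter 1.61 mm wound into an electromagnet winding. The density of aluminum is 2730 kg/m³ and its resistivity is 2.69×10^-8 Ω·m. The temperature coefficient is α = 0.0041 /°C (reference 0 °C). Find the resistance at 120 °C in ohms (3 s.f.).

A = π(d/2)² = π(8.0500e-04 m)² = 2.0358e-06 m²
L = m/(density·A) = 2.7/(2730×2.0358e-06) = 485.8 m
R = ρL/A = (2.69×10^-8)(485.8)/(2.0358e-06) = 6.419 Ω
R(120 °C) = 6.419 × (1 + 0.0041×120) = 9.58 Ω

9.58 Ω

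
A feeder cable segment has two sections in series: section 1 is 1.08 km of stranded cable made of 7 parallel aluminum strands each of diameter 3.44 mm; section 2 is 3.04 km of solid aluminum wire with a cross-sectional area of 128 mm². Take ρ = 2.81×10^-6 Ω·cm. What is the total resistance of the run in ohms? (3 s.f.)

ρ = 2.81×10^-6 Ω·cm = 2.81×10^-8 Ω·m
Section 1: A_strand = π(1.7200e-03)² = 9.294e-06 m²; R₁ = ρL/(N·A_s) = (2.81×10^-8)(1080)/(7×9.294e-06) = 0.4665 Ω
Section 2: A = 128 mm² = 1.280e-04 m²
R₂ = (2.81×10^-8)(3040)/(1.280e-04) = 0.6674 Ω
R = R₁ + R₂ = 1.13 Ω

1.13 Ω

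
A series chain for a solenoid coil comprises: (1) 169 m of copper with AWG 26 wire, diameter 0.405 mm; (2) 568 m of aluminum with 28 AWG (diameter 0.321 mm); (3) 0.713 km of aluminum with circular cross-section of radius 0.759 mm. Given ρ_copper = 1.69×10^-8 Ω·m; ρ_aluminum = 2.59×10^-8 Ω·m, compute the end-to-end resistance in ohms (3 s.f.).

214 Ω

Seg 1: A = π(0.405/2 mm)² = π(2.0250e-04 m)² = 1.288e-07 m²
R_1 = (1.69×10^-8)(169)/(1.288e-07) = 22.17 Ω
Seg 2: A = π(0.321/2 mm)² = π(1.6050e-04 m)² = 8.093e-08 m²
R_2 = (2.59×10^-8)(568)/(8.093e-08) = 181.8 Ω
Seg 3: A = πr² = π(7.5900e-04 m)² = 1.810e-06 m²
R_3 = (2.59×10^-8)(713)/(1.810e-06) = 10.2 Ω
R_total = R_1 + R_2 + R_3 = 214 Ω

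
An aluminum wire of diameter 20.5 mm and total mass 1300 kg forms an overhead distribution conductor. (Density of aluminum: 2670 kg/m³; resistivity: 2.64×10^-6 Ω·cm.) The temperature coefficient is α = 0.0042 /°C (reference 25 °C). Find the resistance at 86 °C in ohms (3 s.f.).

0.148 Ω

ρ = 2.64×10^-6 Ω·cm = 2.64×10^-8 Ω·m
A = π(d/2)² = π(1.0250e-02 m)² = 3.3006e-04 m²
L = m/(density·A) = 1300/(2670×3.3006e-04) = 1475 m
R = ρL/A = (2.64×10^-8)(1475)/(3.3006e-04) = 0.118 Ω
R(86 °C) = 0.118 × (1 + 0.0042×61) = 0.148 Ω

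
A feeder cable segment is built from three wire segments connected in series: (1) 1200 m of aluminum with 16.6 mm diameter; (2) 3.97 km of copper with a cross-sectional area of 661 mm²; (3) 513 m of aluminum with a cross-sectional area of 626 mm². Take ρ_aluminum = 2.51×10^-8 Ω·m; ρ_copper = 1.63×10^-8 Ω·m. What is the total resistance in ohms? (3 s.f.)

0.258 Ω

Seg 1: A = π(d/2)² = π(8.3000e-03 m)² = 2.164e-04 m²
R_1 = (2.51×10^-8)(1200)/(2.164e-04) = 0.1392 Ω
Seg 2: A = 661 mm² = 6.610e-04 m²
R_2 = (1.63×10^-8)(3970)/(6.610e-04) = 0.0979 Ω
Seg 3: A = 626 mm² = 6.260e-04 m²
R_3 = (2.51×10^-8)(513)/(6.260e-04) = 0.02057 Ω
R_total = R_1 + R_2 + R_3 = 0.258 Ω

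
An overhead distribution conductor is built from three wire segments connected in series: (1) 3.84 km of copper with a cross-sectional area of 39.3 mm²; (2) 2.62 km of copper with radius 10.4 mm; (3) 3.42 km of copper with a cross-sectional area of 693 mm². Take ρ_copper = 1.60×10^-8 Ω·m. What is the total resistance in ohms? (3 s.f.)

1.77 Ω

Seg 1: A = 39.3 mm² = 3.930e-05 m²
R_1 = (1.60×10^-8)(3840)/(3.930e-05) = 1.563 Ω
Seg 2: A = πr² = π(1.0400e-02 m)² = 3.398e-04 m²
R_2 = (1.60×10^-8)(2620)/(3.398e-04) = 0.1234 Ω
Seg 3: A = 693 mm² = 6.930e-04 m²
R_3 = (1.60×10^-8)(3420)/(6.930e-04) = 0.07896 Ω
R_total = R_1 + R_2 + R_3 = 1.77 Ω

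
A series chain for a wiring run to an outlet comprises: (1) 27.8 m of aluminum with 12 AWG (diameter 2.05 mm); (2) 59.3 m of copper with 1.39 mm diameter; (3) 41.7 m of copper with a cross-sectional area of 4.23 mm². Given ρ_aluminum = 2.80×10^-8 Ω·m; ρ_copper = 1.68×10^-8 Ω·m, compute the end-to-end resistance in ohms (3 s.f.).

1.06 Ω

Seg 1: A = π(2.05/2 mm)² = π(1.0250e-03 m)² = 3.301e-06 m²
R_1 = (2.80×10^-8)(27.8)/(3.301e-06) = 0.2358 Ω
Seg 2: A = π(d/2)² = π(6.9500e-04 m)² = 1.517e-06 m²
R_2 = (1.68×10^-8)(59.3)/(1.517e-06) = 0.6565 Ω
Seg 3: A = 4.23 mm² = 4.230e-06 m²
R_3 = (1.68×10^-8)(41.7)/(4.230e-06) = 0.1656 Ω
R_total = R_1 + R_2 + R_3 = 1.06 Ω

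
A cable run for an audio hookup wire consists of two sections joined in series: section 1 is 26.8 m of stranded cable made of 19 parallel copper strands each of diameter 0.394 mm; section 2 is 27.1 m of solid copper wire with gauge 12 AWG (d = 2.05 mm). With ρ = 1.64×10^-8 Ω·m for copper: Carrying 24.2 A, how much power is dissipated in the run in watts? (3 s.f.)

190 W

Section 1: A_strand = π(1.9700e-04)² = 1.219e-07 m²; R₁ = ρL/(N·A_s) = (1.64×10^-8)(26.8)/(19×1.219e-07) = 0.1897 Ω
Section 2: A = π(2.05/2 mm)² = π(1.0250e-03 m)² = 3.301e-06 m²
R₂ = (1.64×10^-8)(27.1)/(3.301e-06) = 0.1347 Ω
R = R₁ + R₂ = 0.3244 Ω
P = I²R = (24.2)² × 0.3244 = 190 W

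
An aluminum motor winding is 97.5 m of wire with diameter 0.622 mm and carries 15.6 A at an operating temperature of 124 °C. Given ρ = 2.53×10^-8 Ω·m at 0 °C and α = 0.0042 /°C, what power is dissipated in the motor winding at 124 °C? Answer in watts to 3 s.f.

A = π(d/2)² = π(3.1100e-04 m)² = 3.039e-07 m²
R₍0₎ = ρL/A = (2.53×10^-8)(97.5)/(3.039e-07) = 8.118 Ω
R₍124₎ = R₍0₎(1 + αΔT) = 8.118 × (1 + 0.0042×124) = 12.35 Ω
P = I²R = (15.6)² × 12.35 = 3000 W

3000 W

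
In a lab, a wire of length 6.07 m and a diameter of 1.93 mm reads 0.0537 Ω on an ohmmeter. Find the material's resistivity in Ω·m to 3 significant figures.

2.59×10^-8 Ω·m

A = π(d/2)² = π(9.6500e-04 m)² = 2.926e-06 m²
ρ = RA/L = (0.0537)(2.926e-06)/(6.07) = 2.59×10^-8 Ω·m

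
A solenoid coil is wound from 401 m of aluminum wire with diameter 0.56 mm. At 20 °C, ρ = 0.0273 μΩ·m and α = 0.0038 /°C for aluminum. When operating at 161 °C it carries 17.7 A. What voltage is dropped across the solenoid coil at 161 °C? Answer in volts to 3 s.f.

1210 V

ρ = 0.0273 μΩ·m = 2.73×10^-8 Ω·m
A = π(d/2)² = π(2.8000e-04 m)² = 2.463e-07 m²
R₍20₎ = ρL/A = (2.73×10^-8)(401)/(2.463e-07) = 44.45 Ω
R₍161₎ = R₍20₎(1 + αΔT) = 44.45 × (1 + 0.0038×141) = 68.26 Ω
V = IR = 17.7 × 68.26 = 1210 V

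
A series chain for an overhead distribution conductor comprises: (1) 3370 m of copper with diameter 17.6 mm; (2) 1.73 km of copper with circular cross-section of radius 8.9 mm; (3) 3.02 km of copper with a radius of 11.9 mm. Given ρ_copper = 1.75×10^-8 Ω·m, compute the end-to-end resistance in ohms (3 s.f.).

0.483 Ω

Seg 1: A = π(d/2)² = π(8.8000e-03 m)² = 2.433e-04 m²
R_1 = (1.75×10^-8)(3370)/(2.433e-04) = 0.2424 Ω
Seg 2: A = πr² = π(8.9000e-03 m)² = 2.488e-04 m²
R_2 = (1.75×10^-8)(1730)/(2.488e-04) = 0.1217 Ω
Seg 3: A = πr² = π(1.1900e-02 m)² = 4.449e-04 m²
R_3 = (1.75×10^-8)(3020)/(4.449e-04) = 0.1188 Ω
R_total = R_1 + R_2 + R_3 = 0.483 Ω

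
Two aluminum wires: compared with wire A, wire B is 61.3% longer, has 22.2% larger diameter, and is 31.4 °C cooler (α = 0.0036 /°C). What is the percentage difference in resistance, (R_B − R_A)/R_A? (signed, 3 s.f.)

-4.19%

R ∝ ρL/d² with ρ ∝ (1+αΔT), so R_B/R_A = (1 + 61.3/100) × (1 + 22.2/100)⁻² × (1 − 0.0036×31.4)
= 1.613 × 0.6697 × 0.887 = 0.9581
(R_B − R_A)/R_A = 0.9581 − 1 = -4.19%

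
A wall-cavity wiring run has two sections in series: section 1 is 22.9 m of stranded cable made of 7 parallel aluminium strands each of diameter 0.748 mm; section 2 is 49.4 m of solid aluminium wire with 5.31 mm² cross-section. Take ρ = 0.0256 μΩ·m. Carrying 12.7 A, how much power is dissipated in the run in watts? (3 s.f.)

ρ = 0.0256 μΩ·m = 2.56×10^-8 Ω·m
Section 1: A_strand = π(3.7400e-04)² = 4.394e-07 m²; R₁ = ρL/(N·A_s) = (2.56×10^-8)(22.9)/(7×4.394e-07) = 0.1906 Ω
Section 2: A = 5.31 mm² = 5.310e-06 m²
R₂ = (2.56×10^-8)(49.4)/(5.310e-06) = 0.2382 Ω
R = R₁ + R₂ = 0.4287 Ω
P = I²R = (12.7)² × 0.4287 = 69.2 W

69.2 W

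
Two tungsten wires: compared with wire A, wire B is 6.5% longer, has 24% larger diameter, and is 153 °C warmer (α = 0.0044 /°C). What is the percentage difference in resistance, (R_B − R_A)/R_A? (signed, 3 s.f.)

R ∝ ρL/d² with ρ ∝ (1+αΔT), so R_B/R_A = (1 + 6.5/100) × (1 + 24/100)⁻² × (1 + 0.0044×153)
= 1.065 × 0.6504 × 1.673 = 1.159
(R_B − R_A)/R_A = 1.159 − 1 = 15.9%

15.9%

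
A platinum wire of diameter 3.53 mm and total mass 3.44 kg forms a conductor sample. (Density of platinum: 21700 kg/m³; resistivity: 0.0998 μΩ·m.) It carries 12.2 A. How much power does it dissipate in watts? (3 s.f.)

ρ = 0.0998 μΩ·m = 9.98×10^-8 Ω·m
A = π(d/2)² = π(1.7650e-03 m)² = 9.7868e-06 m²
L = m/(density·A) = 3.44/(21700×9.7868e-06) = 16.2 m
R = ρL/A = (9.98×10^-8)(16.2)/(9.7868e-06) = 0.1652 Ω
P = I²R = (12.2)² × 0.1652 = 24.6 W

24.6 W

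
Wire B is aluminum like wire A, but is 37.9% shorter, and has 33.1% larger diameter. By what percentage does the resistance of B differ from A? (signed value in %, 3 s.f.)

R ∝ L/d², so R_B/R_A = (1 − 37.9/100) × (1 + 33.1/100)⁻²
= 0.621 × 0.5645 = 0.3505
(R_B − R_A)/R_A = 0.3505 − 1 = -64.9%

-64.9%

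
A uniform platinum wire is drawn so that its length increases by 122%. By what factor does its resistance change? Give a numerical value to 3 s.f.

4.93

k = 1 + 122/100 = 2.22; volume constant ⇒ A' = A/k, so R' = k²R.
Factor = 4.93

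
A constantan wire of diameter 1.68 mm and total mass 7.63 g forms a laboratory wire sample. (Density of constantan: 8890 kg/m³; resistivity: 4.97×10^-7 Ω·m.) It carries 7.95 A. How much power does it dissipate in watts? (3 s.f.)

5.49 W

A = π(d/2)² = π(8.4000e-04 m)² = 2.2167e-06 m²
L = m/(density·A) = 0.00763/(8890×2.2167e-06) = 0.3872 m
R = ρL/A = (4.97×10^-7)(0.3872)/(2.2167e-06) = 0.08681 Ω
P = I²R = (7.95)² × 0.08681 = 5.49 W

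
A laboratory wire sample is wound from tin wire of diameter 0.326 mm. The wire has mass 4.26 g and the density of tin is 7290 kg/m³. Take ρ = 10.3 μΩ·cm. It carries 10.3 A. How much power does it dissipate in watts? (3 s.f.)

917 W

ρ = 10.3 μΩ·cm = 1.03×10^-7 Ω·m
A = π(d/2)² = π(1.6300e-04 m)² = 8.3469e-08 m²
L = m/(density·A) = 0.00426/(7290×8.3469e-08) = 7.001 m
R = ρL/A = (1.03×10^-7)(7.001)/(8.3469e-08) = 8.639 Ω
P = I²R = (10.3)² × 8.639 = 917 W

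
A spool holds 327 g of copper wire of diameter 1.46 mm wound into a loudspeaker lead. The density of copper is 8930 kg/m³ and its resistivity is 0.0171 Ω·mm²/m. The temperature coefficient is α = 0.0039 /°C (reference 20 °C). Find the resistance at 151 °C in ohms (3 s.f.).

0.338 Ω

ρ = 0.0171 Ω·mm²/m = 1.71×10^-8 Ω·m
A = π(d/2)² = π(7.3000e-04 m)² = 1.6742e-06 m²
L = m/(density·A) = 0.327/(8930×1.6742e-06) = 21.87 m
R = ρL/A = (1.71×10^-8)(21.87)/(1.6742e-06) = 0.2234 Ω
R(151 °C) = 0.2234 × (1 + 0.0039×131) = 0.338 Ω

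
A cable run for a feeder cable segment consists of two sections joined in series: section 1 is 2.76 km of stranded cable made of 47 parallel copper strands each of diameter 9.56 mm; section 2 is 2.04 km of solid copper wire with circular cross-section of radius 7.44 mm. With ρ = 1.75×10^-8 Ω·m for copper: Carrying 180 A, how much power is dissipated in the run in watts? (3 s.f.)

Section 1: A_strand = π(4.7800e-03)² = 7.178e-05 m²; R₁ = ρL/(N·A_s) = (1.75×10^-8)(2760)/(47×7.178e-05) = 0.01432 Ω
Section 2: A = πr² = π(7.4400e-03 m)² = 1.739e-04 m²
R₂ = (1.75×10^-8)(2040)/(1.739e-04) = 0.2053 Ω
R = R₁ + R₂ = 0.2196 Ω
P = I²R = (180)² × 0.2196 = 7120 W

7120 W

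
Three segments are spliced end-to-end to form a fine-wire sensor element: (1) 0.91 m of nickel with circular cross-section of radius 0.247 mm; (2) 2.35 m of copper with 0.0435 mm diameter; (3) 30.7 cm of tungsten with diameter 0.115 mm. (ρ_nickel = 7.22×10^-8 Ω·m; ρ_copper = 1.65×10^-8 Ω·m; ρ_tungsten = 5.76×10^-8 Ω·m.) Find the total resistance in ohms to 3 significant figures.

28.1 Ω

Seg 1: A = πr² = π(2.4700e-04 m)² = 1.917e-07 m²
R_1 = (7.22×10^-8)(0.91)/(1.917e-07) = 0.3428 Ω
Seg 2: A = π(d/2)² = π(2.1750e-05 m)² = 1.486e-09 m²
R_2 = (1.65×10^-8)(2.35)/(1.486e-09) = 26.09 Ω
Seg 3: A = π(d/2)² = π(5.7500e-05 m)² = 1.039e-08 m²
R_3 = (5.76×10^-8)(0.307)/(1.039e-08) = 1.702 Ω
R_total = R_1 + R_2 + R_3 = 28.1 Ω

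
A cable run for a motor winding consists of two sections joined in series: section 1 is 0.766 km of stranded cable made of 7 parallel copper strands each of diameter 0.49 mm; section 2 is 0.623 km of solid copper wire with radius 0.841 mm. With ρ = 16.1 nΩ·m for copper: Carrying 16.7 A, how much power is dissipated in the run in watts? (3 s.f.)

3860 W

ρ = 16.1 nΩ·m = 1.61×10^-8 Ω·m
Section 1: A_strand = π(2.4500e-04)² = 1.886e-07 m²; R₁ = ρL/(N·A_s) = (1.61×10^-8)(766)/(7×1.886e-07) = 9.343 Ω
Section 2: A = πr² = π(8.4100e-04 m)² = 2.222e-06 m²
R₂ = (1.61×10^-8)(623)/(2.222e-06) = 4.514 Ω
R = R₁ + R₂ = 13.86 Ω
P = I²R = (16.7)² × 13.86 = 3860 W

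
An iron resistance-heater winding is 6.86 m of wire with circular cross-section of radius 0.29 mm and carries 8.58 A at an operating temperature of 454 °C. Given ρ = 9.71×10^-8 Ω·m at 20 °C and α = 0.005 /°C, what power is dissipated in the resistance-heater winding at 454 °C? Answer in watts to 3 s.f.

A = πr² = π(2.9000e-04 m)² = 2.642e-07 m²
R₍20₎ = ρL/A = (9.71×10^-8)(6.86)/(2.642e-07) = 2.521 Ω
R₍454₎ = R₍20₎(1 + αΔT) = 2.521 × (1 + 0.005×434) = 7.992 Ω
P = I²R = (8.58)² × 7.992 = 588 W

588 W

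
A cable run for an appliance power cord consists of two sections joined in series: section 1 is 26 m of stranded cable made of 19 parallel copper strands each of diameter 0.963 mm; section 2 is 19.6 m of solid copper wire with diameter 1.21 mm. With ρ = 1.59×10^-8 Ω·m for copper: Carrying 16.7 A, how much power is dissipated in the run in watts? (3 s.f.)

Section 1: A_strand = π(4.8150e-04)² = 7.284e-07 m²; R₁ = ρL/(N·A_s) = (1.59×10^-8)(26)/(19×7.284e-07) = 0.02987 Ω
Section 2: A = π(d/2)² = π(6.0500e-04 m)² = 1.150e-06 m²
R₂ = (1.59×10^-8)(19.6)/(1.150e-06) = 0.271 Ω
R = R₁ + R₂ = 0.3009 Ω
P = I²R = (16.7)² × 0.3009 = 83.9 W

83.9 W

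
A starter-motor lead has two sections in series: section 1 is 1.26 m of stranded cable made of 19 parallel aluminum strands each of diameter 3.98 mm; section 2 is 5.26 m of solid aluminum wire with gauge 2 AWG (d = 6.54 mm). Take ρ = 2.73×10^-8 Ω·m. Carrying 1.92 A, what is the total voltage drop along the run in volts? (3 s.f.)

0.00849 V

Section 1: A_strand = π(1.9900e-03)² = 1.244e-05 m²; R₁ = ρL/(N·A_s) = (2.73×10^-8)(1.26)/(19×1.244e-05) = 1.455×10^-4 Ω
Section 2: A = π(6.54/2 mm)² = π(3.2700e-03 m)² = 3.359e-05 m²
R₂ = (2.73×10^-8)(5.26)/(3.359e-05) = 0.004275 Ω
R = R₁ + R₂ = 0.00442 Ω
V = IR = 1.92 × 0.00442 = 0.00849 V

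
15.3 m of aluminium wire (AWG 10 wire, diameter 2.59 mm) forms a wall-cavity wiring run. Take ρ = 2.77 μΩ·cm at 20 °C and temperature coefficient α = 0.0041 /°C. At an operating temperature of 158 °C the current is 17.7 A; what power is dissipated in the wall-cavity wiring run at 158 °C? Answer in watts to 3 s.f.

39.5 W

ρ = 2.77 μΩ·cm = 2.77×10^-8 Ω·m
A = π(2.59/2 mm)² = π(1.2950e-03 m)² = 5.269e-06 m²
R₍20₎ = ρL/A = (2.77×10^-8)(15.3)/(5.269e-06) = 0.08044 Ω
R₍158₎ = R₍20₎(1 + αΔT) = 0.08044 × (1 + 0.0041×138) = 0.126 Ω
P = I²R = (17.7)² × 0.126 = 39.5 W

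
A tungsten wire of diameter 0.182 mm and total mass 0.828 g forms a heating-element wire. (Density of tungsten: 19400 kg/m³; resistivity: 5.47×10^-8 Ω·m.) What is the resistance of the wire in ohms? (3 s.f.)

A = π(d/2)² = π(9.1000e-05 m)² = 2.6016e-08 m²
L = m/(density·A) = 8.280×10^-4/(19400×2.6016e-08) = 1.641 m
R = ρL/A = (5.47×10^-8)(1.641)/(2.6016e-08) = 3.45 Ω

3.45 Ω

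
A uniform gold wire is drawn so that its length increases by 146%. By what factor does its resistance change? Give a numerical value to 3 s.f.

6.05

k = 1 + 146/100 = 2.46; volume constant ⇒ A' = A/k, so R' = k²R.
Factor = 6.05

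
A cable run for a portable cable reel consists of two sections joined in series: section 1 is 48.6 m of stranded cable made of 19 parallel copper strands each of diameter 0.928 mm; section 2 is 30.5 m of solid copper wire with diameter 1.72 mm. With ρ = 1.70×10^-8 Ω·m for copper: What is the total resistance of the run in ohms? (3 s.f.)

0.287 Ω

Section 1: A_strand = π(4.6400e-04)² = 6.764e-07 m²; R₁ = ρL/(N·A_s) = (1.70×10^-8)(48.6)/(19×6.764e-07) = 0.06429 Ω
Section 2: A = π(d/2)² = π(8.6000e-04 m)² = 2.324e-06 m²
R₂ = (1.70×10^-8)(30.5)/(2.324e-06) = 0.2232 Ω
R = R₁ + R₂ = 0.287 Ω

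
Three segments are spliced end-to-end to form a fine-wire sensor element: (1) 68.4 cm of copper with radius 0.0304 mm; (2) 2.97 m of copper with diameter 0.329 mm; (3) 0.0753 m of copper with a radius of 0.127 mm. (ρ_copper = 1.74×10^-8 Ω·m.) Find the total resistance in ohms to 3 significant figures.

4.73 Ω

Seg 1: A = πr² = π(3.0400e-05 m)² = 2.903e-09 m²
R_1 = (1.74×10^-8)(0.684)/(2.903e-09) = 4.099 Ω
Seg 2: A = π(d/2)² = π(1.6450e-04 m)² = 8.501e-08 m²
R_2 = (1.74×10^-8)(2.97)/(8.501e-08) = 0.6079 Ω
Seg 3: A = πr² = π(1.2700e-04 m)² = 5.067e-08 m²
R_3 = (1.74×10^-8)(0.0753)/(5.067e-08) = 0.02586 Ω
R_total = R_1 + R_2 + R_3 = 4.73 Ω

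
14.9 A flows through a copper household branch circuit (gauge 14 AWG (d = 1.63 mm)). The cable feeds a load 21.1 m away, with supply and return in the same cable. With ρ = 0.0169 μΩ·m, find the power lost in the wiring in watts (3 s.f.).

75.9 W

ρ = 0.0169 μΩ·m = 1.69×10^-8 Ω·m
A = π(1.63/2 mm)² = π(8.1500e-04 m)² = 2.087e-06 m²
Total conductor length (both ways) L = 2 × 21.1 = 42.2 m
R = ρL/A = (1.69×10^-8)(42.2)/(2.087e-06) = 0.3418 Ω
P = I²R = (14.9)² × 0.3418 = 75.9 W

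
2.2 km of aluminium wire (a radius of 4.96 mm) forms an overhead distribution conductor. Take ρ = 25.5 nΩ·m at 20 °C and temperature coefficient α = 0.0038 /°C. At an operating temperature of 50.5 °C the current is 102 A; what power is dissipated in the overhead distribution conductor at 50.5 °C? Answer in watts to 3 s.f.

ρ = 25.5 nΩ·m = 2.55×10^-8 Ω·m
A = πr² = π(4.9600e-03 m)² = 7.729e-05 m²
R₍20₎ = ρL/A = (2.55×10^-8)(2200)/(7.729e-05) = 0.7259 Ω
R₍50.5₎ = R₍20₎(1 + αΔT) = 0.7259 × (1 + 0.0038×30.5) = 0.81 Ω
P = I²R = (102)² × 0.81 = 8430 W

8430 W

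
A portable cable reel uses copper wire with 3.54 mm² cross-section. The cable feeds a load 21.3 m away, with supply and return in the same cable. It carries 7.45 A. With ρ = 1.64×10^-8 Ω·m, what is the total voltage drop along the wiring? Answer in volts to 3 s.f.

1.47 V

A = 3.54 mm² = 3.540e-06 m²
Total conductor length (both ways) L = 2 × 21.3 = 42.6 m
R = ρL/A = (1.64×10^-8)(42.6)/(3.540e-06) = 0.1974 Ω
V = IR = 7.45 × 0.1974 = 1.47 V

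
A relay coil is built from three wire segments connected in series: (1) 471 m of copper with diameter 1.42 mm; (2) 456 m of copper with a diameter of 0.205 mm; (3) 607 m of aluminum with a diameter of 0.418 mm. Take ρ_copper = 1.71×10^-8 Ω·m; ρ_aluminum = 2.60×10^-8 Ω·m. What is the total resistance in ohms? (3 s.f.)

356 Ω

Seg 1: A = π(d/2)² = π(7.1000e-04 m)² = 1.584e-06 m²
R_1 = (1.71×10^-8)(471)/(1.584e-06) = 5.086 Ω
Seg 2: A = π(d/2)² = π(1.0250e-04 m)² = 3.301e-08 m²
R_2 = (1.71×10^-8)(456)/(3.301e-08) = 236.2 Ω
Seg 3: A = π(d/2)² = π(2.0900e-04 m)² = 1.372e-07 m²
R_3 = (2.60×10^-8)(607)/(1.372e-07) = 115 Ω
R_total = R_1 + R_2 + R_3 = 356 Ω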